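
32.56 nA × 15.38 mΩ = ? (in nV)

32.56 × 10⁻⁹ × 15.38 × 10⁻³ = 500.7728 × 10⁻¹² V

0.5007728 nV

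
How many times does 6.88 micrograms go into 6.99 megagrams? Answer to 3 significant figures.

1020000000000

(6.99e6) / (6.88e-6) = 1.016e12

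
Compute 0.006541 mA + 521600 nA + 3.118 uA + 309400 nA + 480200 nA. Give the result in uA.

1320.859 uA

In uA:
  0.006541 mA = 0.006541 × 10^3 uA = 6.541
  521600 nA = 521600 × 10^-3 uA = 521.6
  3.118 uA → 3.118
  309400 nA = 309400 × 10^-3 uA = 309.4
  480200 nA = 480200 × 10^-3 uA = 480.2
Sum: 6.541 + 521.6 + 3.118 + 309.4 + 480.2 = 1320.859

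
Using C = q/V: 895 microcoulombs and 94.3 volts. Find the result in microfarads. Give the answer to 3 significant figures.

(895 × 10^-6) / (94.3) = 9.491 × 10^-6 F

9.49 microfarads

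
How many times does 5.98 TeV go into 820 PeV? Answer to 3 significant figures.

(820e15) / (5.98e12) = 137.1e3

137000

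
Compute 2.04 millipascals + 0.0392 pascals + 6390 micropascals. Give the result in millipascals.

47.63 millipascals

In millipascals:
  2.04 millipascals → 2.04
  0.0392 pascals = 0.0392 × 10^3 millipascals = 39.2
  6390 micropascals = 6390 × 10^-3 millipascals = 6.39
Sum: 2.04 + 39.2 + 6.39 = 47.63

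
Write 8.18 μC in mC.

micro = 10^-6, milli = 10^-3; factor is 10^-3.
8.18 × 10^-3 = 0.00818

0.00818 mC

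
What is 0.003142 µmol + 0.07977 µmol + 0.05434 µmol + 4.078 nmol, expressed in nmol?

141.33 nmol

In nmol:
  0.003142 µmol = 0.003142e3 nmol = 3.142
  0.07977 µmol = 0.07977e3 nmol = 79.77
  0.05434 µmol = 0.05434e3 nmol = 54.34
  4.078 nmol → 4.078
Sum: 3.142 + 79.77 + 54.34 + 4.078 = 141.33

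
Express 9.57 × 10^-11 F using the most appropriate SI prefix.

= 95.7 × 10^-12 F; 10^-12 is pico.

95.7 pF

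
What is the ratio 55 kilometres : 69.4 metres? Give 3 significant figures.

793

(55e3) / (69.4) = 0.7925e3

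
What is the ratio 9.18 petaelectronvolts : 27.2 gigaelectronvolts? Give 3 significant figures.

338000

(9.18e15) / (27.2e9) = 0.3375e6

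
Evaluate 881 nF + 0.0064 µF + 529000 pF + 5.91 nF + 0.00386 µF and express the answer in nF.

In nF:
  881 nF → 881
  0.0064 µF = 0.0064e3 nF = 6.4
  529000 pF = 529000e-3 nF = 529
  5.91 nF → 5.91
  0.00386 µF = 0.00386e3 nF = 3.86
Sum: 881 + 6.4 + 529 + 5.91 + 3.86 = 1426.17

1426.17 nF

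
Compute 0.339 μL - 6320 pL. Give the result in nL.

332.68 nL

In nL:
  0.339 μL = 0.339 × 10³ nL = 339
  6320 pL = 6320 × 10⁻³ nL = 6.32
Difference: 339 - 6.32 = 332.68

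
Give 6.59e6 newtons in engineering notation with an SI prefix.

6.59 meganewtons

= 6.59e6 newtons; 1e6 is mega.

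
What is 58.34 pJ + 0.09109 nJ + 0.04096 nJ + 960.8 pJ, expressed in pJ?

In pJ:
  58.34 pJ → 58.34
  0.09109 nJ = 0.09109 × 10^3 pJ = 91.09
  0.04096 nJ = 0.04096 × 10^3 pJ = 40.96
  960.8 pJ → 960.8
Sum: 58.34 + 91.09 + 40.96 + 960.8 = 1151.19

1151.19 pJ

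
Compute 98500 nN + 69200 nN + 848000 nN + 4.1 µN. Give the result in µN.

In µN:
  98500 nN = 98500 × 10^-3 µN = 98.5
  69200 nN = 69200 × 10^-3 µN = 69.2
  848000 nN = 848000 × 10^-3 µN = 848
  4.1 µN → 4.1
Sum: 98.5 + 69.2 + 848 + 4.1 = 1019.8

1019.8 µN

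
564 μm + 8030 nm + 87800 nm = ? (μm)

659.83 μm

In μm:
  564 μm → 564
  8030 nm = 8030 × 10^-3 μm = 8.03
  87800 nm = 87800 × 10^-3 μm = 87.8
Sum: 564 + 8.03 + 87.8 = 659.83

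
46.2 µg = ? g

micro = 10^-6, (no prefix) = 10^0; factor is 10^-6.
46.2 × 10^-6 = 0.0000462

0.0000462 g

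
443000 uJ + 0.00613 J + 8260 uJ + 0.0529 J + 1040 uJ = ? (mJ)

In mJ:
  443000 uJ = 443000 × 10^-3 mJ = 443
  0.00613 J = 0.00613 × 10^3 mJ = 6.13
  8260 uJ = 8260 × 10^-3 mJ = 8.26
  0.0529 J = 0.0529 × 10^3 mJ = 52.9
  1040 uJ = 1040 × 10^-3 mJ = 1.04
Sum: 443 + 6.13 + 8.26 + 52.9 + 1.04 = 511.33

511.33 mJ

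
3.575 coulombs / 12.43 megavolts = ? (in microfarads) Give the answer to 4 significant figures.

0.2876 microfarads

(3.575) / (12.43 × 10^6) = 0.287611 × 10^-6 F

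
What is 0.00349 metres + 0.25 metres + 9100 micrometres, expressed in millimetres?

262.59 millimetres

In millimetres:
  0.00349 metres = 0.00349 × 10^3 millimetres = 3.49
  0.25 metres = 0.25 × 10^3 millimetres = 250
  9100 micrometres = 9100 × 10^-3 millimetres = 9.1
Sum: 3.49 + 250 + 9.1 = 262.59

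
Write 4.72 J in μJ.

(no prefix) = 1e0, micro = 1e-6; factor is 1e6.
4.72 × 1e6 = 4720000

4720000 μJ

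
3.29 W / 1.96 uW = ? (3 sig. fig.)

(3.29) / (1.96 × 10⁻⁶) = 1.679 × 10⁶

1680000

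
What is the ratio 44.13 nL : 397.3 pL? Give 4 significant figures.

111.1

(44.13e-9) / (397.3e-12) = 0.11107e3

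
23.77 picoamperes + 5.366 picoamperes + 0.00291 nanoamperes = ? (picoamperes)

In picoamperes:
  23.77 picoamperes → 23.77
  5.366 picoamperes → 5.366
  0.00291 nanoamperes = 0.00291 × 10³ picoamperes = 2.91
Sum: 23.77 + 5.366 + 2.91 = 32.046

32.046 picoamperes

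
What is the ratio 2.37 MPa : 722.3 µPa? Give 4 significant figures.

3281000000

(2.37e6) / (722.3e-6) = 0.0032812e12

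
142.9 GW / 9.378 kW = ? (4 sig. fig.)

15240000

(142.9e9) / (9.378e3) = 15.238e6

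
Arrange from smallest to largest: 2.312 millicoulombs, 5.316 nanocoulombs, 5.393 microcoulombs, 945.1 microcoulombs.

2.312 millicoulombs = 0.002312 coulombs
5.316 nanocoulombs = 0.000000005316 coulombs
5.393 microcoulombs = 0.000005393 coulombs
945.1 microcoulombs = 0.0009451 coulombs

5.316 nanocoulombs < 5.393 microcoulombs < 945.1 microcoulombs < 2.312 millicoulombs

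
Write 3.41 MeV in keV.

3410 keV

mega = 1e6, kilo = 1e3; factor is 1e3.
3.41 × 1e3 = 3410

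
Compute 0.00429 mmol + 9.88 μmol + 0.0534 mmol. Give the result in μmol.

67.57 μmol

In μmol:
  0.00429 mmol = 0.00429 × 10^3 μmol = 4.29
  9.88 μmol → 9.88
  0.0534 mmol = 0.0534 × 10^3 μmol = 53.4
Sum: 4.29 + 9.88 + 53.4 = 67.57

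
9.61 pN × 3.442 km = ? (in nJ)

33.07762 nJ

9.61 × 10^-12 × 3.442 × 10^3 = 33.07762 × 10^-9 J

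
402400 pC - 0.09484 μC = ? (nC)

In nC:
  402400 pC = 402400 × 10⁻³ nC = 402.4
  0.09484 μC = 0.09484 × 10³ nC = 94.84
Difference: 402.4 - 94.84 = 307.56

307.56 nC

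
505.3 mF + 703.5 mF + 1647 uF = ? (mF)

1210.447 mF

In mF:
  505.3 mF → 505.3
  703.5 mF → 703.5
  1647 uF = 1647 × 10⁻³ mF = 1.647
Sum: 505.3 + 703.5 + 1.647 = 1210.447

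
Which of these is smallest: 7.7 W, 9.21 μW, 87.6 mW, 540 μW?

7.7 W = 7.7 W
9.21 μW = 0.00000921 W
87.6 mW = 0.0876 W
540 μW = 0.00054 W

9.21 μW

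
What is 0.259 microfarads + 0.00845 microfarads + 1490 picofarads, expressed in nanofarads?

In nanofarads:
  0.259 microfarads = 0.259 × 10³ nanofarads = 259
  0.00845 microfarads = 0.00845 × 10³ nanofarads = 8.45
  1490 picofarads = 1490 × 10⁻³ nanofarads = 1.49
Sum: 259 + 8.45 + 1.49 = 268.94

268.94 nanofarads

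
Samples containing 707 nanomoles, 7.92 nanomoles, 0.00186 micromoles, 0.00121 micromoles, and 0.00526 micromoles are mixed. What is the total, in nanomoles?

In nanomoles:
  707 nanomoles → 707
  7.92 nanomoles → 7.92
  0.00186 micromoles = 0.00186e3 nanomoles = 1.86
  0.00121 micromoles = 0.00121e3 nanomoles = 1.21
  0.00526 micromoles = 0.00526e3 nanomoles = 5.26
Sum: 707 + 7.92 + 1.86 + 1.21 + 5.26 = 723.25

723.25 nanomoles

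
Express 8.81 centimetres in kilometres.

0.0000881 kilometres

centi = 10⁻², kilo = 10³; factor is 10⁻⁵.
8.81 × 10⁻⁵ = 0.0000881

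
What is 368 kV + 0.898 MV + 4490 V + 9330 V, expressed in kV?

In kV:
  368 kV → 368
  0.898 MV = 0.898 × 10³ kV = 898
  4490 V = 4490 × 10⁻³ kV = 4.49
  9330 V = 9330 × 10⁻³ kV = 9.33
Sum: 368 + 898 + 4.49 + 9.33 = 1279.82

1279.82 kV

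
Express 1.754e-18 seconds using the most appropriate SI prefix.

= 1.754e-18 seconds; 1e-18 is atto.

1.754 attoseconds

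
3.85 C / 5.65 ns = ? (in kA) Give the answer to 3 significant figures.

(3.85) / (5.65 × 10^-9) = 0.68142 × 10^9 A

681000 kA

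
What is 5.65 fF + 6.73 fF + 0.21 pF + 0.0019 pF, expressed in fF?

224.28 fF

In fF:
  5.65 fF → 5.65
  6.73 fF → 6.73
  0.21 pF = 0.21 × 10³ fF = 210
  0.0019 pF = 0.0019 × 10³ fF = 1.9
Sum: 5.65 + 6.73 + 210 + 1.9 = 224.28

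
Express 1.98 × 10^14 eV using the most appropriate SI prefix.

198 TeV

= 198 × 10^12 eV; 10^12 is tera.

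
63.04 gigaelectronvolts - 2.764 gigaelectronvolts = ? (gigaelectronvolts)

60.276 gigaelectronvolts

In gigaelectronvolts:
  63.04 gigaelectronvolts → 63.04
  2.764 gigaelectronvolts → 2.764
Difference: 63.04 - 2.764 = 60.276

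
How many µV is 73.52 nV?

nano = 10⁻⁹, micro = 10⁻⁶; factor is 10⁻³.
73.52 × 10⁻³ = 0.07352

0.07352 µV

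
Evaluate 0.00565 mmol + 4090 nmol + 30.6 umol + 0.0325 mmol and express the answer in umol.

In umol:
  0.00565 mmol = 0.00565 × 10³ umol = 5.65
  4090 nmol = 4090 × 10⁻³ umol = 4.09
  30.6 umol → 30.6
  0.0325 mmol = 0.0325 × 10³ umol = 32.5
Sum: 5.65 + 4.09 + 30.6 + 32.5 = 72.84

72.84 umol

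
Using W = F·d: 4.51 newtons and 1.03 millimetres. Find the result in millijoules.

4.51 × 1.03 × 10^-3 = 4.6453 × 10^-3 J

4.6453 millijoules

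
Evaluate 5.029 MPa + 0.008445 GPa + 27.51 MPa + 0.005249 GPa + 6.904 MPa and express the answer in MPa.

In MPa:
  5.029 MPa → 5.029
  0.008445 GPa = 0.008445e3 MPa = 8.445
  27.51 MPa → 27.51
  0.005249 GPa = 0.005249e3 MPa = 5.249
  6.904 MPa → 6.904
Sum: 5.029 + 8.445 + 27.51 + 5.249 + 6.904 = 53.137

53.137 MPa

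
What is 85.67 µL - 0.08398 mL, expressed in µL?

1.69 µL

In µL:
  85.67 µL → 85.67
  0.08398 mL = 0.08398 × 10^3 µL = 83.98
Difference: 85.67 - 83.98 = 1.69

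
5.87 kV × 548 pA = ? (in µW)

3.21676 µW

5.87 × 10^3 × 548 × 10^-12 = 3216.76 × 10^-9 W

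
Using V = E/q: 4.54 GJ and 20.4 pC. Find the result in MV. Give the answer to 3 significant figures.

(4.54e9) / (20.4e-12) = 0.22255e21 V

223000000000000 MV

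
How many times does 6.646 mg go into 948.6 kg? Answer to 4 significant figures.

(948.6e3) / (6.646e-3) = 142.73e6

142700000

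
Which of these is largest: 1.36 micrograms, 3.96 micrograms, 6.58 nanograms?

1.36 micrograms = 0.00000136 grams
3.96 micrograms = 0.00000396 grams
6.58 nanograms = 0.00000000658 grams

3.96 micrograms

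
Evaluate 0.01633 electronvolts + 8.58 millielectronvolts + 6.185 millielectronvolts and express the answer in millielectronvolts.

In millielectronvolts:
  0.01633 electronvolts = 0.01633 × 10³ millielectronvolts = 16.33
  8.58 millielectronvolts → 8.58
  6.185 millielectronvolts → 6.185
Sum: 16.33 + 8.58 + 6.185 = 31.095

31.095 millielectronvolts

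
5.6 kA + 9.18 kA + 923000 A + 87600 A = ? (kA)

In kA:
  5.6 kA → 5.6
  9.18 kA → 9.18
  923000 A = 923000e-3 kA = 923
  87600 A = 87600e-3 kA = 87.6
Sum: 5.6 + 9.18 + 923 + 87.6 = 1025.38

1025.38 kA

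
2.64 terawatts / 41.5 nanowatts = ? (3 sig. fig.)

63600000000000000000

(2.64e12) / (41.5e-9) = 0.06361e21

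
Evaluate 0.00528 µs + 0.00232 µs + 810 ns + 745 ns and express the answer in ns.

1562.6 ns

In ns:
  0.00528 µs = 0.00528 × 10³ ns = 5.28
  0.00232 µs = 0.00232 × 10³ ns = 2.32
  810 ns → 810
  745 ns → 745
Sum: 5.28 + 2.32 + 810 + 745 = 1562.6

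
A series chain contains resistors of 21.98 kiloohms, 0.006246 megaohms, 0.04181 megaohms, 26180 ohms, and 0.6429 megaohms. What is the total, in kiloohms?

In kiloohms:
  21.98 kiloohms → 21.98
  0.006246 megaohms = 0.006246e3 kiloohms = 6.246
  0.04181 megaohms = 0.04181e3 kiloohms = 41.81
  26180 ohms = 26180e-3 kiloohms = 26.18
  0.6429 megaohms = 0.6429e3 kiloohms = 642.9
Sum: 21.98 + 6.246 + 41.81 + 26.18 + 642.9 = 739.116

739.116 kiloohms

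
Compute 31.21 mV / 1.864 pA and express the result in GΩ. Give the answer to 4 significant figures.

(31.21e-3) / (1.864e-12) = 16.7436e9 Ω

16.74 GΩ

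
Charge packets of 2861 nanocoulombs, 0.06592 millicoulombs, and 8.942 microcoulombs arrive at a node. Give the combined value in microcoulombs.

In microcoulombs:
  2861 nanocoulombs = 2861 × 10⁻³ microcoulombs = 2.861
  0.06592 millicoulombs = 0.06592 × 10³ microcoulombs = 65.92
  8.942 microcoulombs → 8.942
Sum: 2.861 + 65.92 + 8.942 = 77.723

77.723 microcoulombs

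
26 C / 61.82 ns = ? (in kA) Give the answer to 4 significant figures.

420600 kA

(26) / (61.82 × 10^-9) = 0.420576 × 10^9 A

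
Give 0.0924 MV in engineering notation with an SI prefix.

= 92.4 × 10³ V; 10³ is kilo.

92.4 kV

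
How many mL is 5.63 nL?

nano = 10⁻⁹, milli = 10⁻³; factor is 10⁻⁶.
5.63 × 10⁻⁶ = 0.00000563

0.00000563 mL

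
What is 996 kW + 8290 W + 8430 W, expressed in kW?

In kW:
  996 kW → 996
  8290 W = 8290e-3 kW = 8.29
  8430 W = 8430e-3 kW = 8.43
Sum: 996 + 8.29 + 8.43 = 1012.72

1012.72 kW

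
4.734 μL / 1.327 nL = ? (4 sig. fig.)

(4.734 × 10⁻⁶) / (1.327 × 10⁻⁹) = 3.5674 × 10³

3567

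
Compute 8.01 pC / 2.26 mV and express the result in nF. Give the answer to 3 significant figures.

3.54 nF

(8.01e-12) / (2.26e-3) = 3.5442e-9 F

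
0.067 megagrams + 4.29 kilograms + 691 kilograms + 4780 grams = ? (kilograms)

In kilograms:
  0.067 megagrams = 0.067e3 kilograms = 67
  4.29 kilograms → 4.29
  691 kilograms → 691
  4780 grams = 4780e-3 kilograms = 4.78
Sum: 67 + 4.29 + 691 + 4.78 = 767.07

767.07 kilograms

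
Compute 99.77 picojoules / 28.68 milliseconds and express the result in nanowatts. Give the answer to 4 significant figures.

3.479 nanowatts

(99.77 × 10^-12) / (28.68 × 10^-3) = 3.47873 × 10^-9 W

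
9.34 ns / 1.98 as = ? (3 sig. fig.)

(9.34e-9) / (1.98e-18) = 4.717e9

4720000000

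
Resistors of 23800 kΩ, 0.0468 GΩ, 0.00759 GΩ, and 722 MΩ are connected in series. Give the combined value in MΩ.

In MΩ:
  23800 kΩ = 23800e-3 MΩ = 23.8
  0.0468 GΩ = 0.0468e3 MΩ = 46.8
  0.00759 GΩ = 0.00759e3 MΩ = 7.59
  722 MΩ → 722
Sum: 23.8 + 46.8 + 7.59 + 722 = 800.19

800.19 MΩ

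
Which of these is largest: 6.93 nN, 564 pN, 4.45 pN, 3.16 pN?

6.93 nN

6.93 nN = 0.00000000693 N
564 pN = 0.000000000564 N
4.45 pN = 0.00000000000445 N
3.16 pN = 0.00000000000316 N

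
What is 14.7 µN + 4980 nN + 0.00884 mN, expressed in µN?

In µN:
  14.7 µN → 14.7
  4980 nN = 4980 × 10^-3 µN = 4.98
  0.00884 mN = 0.00884 × 10^3 µN = 8.84
Sum: 14.7 + 4.98 + 8.84 = 28.52

28.52 µN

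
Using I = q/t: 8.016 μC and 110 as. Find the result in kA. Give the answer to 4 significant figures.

(8.016 × 10^-6) / (110 × 10^-18) = 0.0728727 × 10^12 A

72870000 kA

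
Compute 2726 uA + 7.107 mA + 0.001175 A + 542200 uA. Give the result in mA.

In mA:
  2726 uA = 2726 × 10^-3 mA = 2.726
  7.107 mA → 7.107
  0.001175 A = 0.001175 × 10^3 mA = 1.175
  542200 uA = 542200 × 10^-3 mA = 542.2
Sum: 2.726 + 7.107 + 1.175 + 542.2 = 553.208

553.208 mA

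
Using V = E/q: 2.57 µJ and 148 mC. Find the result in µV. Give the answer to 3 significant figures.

17.4 µV

(2.57e-6) / (148e-3) = 0.017365e-3 V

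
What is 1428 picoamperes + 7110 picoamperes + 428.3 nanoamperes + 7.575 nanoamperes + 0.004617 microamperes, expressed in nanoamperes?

449.03 nanoamperes

In nanoamperes:
  1428 picoamperes = 1428 × 10⁻³ nanoamperes = 1.428
  7110 picoamperes = 7110 × 10⁻³ nanoamperes = 7.11
  428.3 nanoamperes → 428.3
  7.575 nanoamperes → 7.575
  0.004617 microamperes = 0.004617 × 10³ nanoamperes = 4.617
Sum: 1.428 + 7.11 + 428.3 + 7.575 + 4.617 = 449.03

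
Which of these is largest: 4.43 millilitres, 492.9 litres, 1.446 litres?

4.43 millilitres = 0.00443 litres
492.9 litres = 492.9 litres
1.446 litres = 1.446 litres

492.9 litres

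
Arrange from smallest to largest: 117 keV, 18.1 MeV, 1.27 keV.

117 keV = 117000 eV
18.1 MeV = 18100000 eV
1.27 keV = 1270 eV

1.27 keV < 117 keV < 18.1 MeV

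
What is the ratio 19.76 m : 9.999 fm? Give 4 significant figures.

(19.76) / (9.999 × 10⁻¹⁵) = 1.9762 × 10¹⁵

1976000000000000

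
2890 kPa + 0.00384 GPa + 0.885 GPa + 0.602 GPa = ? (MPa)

In MPa:
  2890 kPa = 2890 × 10⁻³ MPa = 2.89
  0.00384 GPa = 0.00384 × 10³ MPa = 3.84
  0.885 GPa = 0.885 × 10³ MPa = 885
  0.602 GPa = 0.602 × 10³ MPa = 602
Sum: 2.89 + 3.84 + 885 + 602 = 1493.73

1493.73 MPa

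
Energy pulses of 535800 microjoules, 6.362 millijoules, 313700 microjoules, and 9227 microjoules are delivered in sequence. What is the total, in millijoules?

In millijoules:
  535800 microjoules = 535800 × 10^-3 millijoules = 535.8
  6.362 millijoules → 6.362
  313700 microjoules = 313700 × 10^-3 millijoules = 313.7
  9227 microjoules = 9227 × 10^-3 millijoules = 9.227
Sum: 535.8 + 6.362 + 313.7 + 9.227 = 865.089

865.089 millijoules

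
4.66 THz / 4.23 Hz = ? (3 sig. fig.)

(4.66 × 10^12) / (4.23) = 1.102 × 10^12

1100000000000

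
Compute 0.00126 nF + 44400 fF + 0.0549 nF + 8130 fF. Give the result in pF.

108.69 pF

In pF:
  0.00126 nF = 0.00126e3 pF = 1.26
  44400 fF = 44400e-3 pF = 44.4
  0.0549 nF = 0.0549e3 pF = 54.9
  8130 fF = 8130e-3 pF = 8.13
Sum: 1.26 + 44.4 + 54.9 + 8.13 = 108.69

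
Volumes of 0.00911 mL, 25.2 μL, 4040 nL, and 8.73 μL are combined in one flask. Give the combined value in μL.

In μL:
  0.00911 mL = 0.00911 × 10³ μL = 9.11
  25.2 μL → 25.2
  4040 nL = 4040 × 10⁻³ μL = 4.04
  8.73 μL → 8.73
Sum: 9.11 + 25.2 + 4.04 + 8.73 = 47.08

47.08 μL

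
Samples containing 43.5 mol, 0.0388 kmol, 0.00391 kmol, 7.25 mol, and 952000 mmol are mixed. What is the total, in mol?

1045.46 mol

In mol:
  43.5 mol → 43.5
  0.0388 kmol = 0.0388 × 10³ mol = 38.8
  0.00391 kmol = 0.00391 × 10³ mol = 3.91
  7.25 mol → 7.25
  952000 mmol = 952000 × 10⁻³ mol = 952
Sum: 43.5 + 38.8 + 3.91 + 7.25 + 952 = 1045.46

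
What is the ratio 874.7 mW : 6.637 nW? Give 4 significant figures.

(874.7e-3) / (6.637e-9) = 131.79e6

131800000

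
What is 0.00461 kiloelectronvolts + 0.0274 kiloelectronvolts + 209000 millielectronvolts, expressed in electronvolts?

241.01 electronvolts

In electronvolts:
  0.00461 kiloelectronvolts = 0.00461 × 10³ electronvolts = 4.61
  0.0274 kiloelectronvolts = 0.0274 × 10³ electronvolts = 27.4
  209000 millielectronvolts = 209000 × 10⁻³ electronvolts = 209
Sum: 4.61 + 27.4 + 209 = 241.01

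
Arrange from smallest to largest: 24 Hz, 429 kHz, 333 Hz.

24 Hz = 24 Hz
429 kHz = 429000 Hz
333 Hz = 333 Hz

24 Hz < 333 Hz < 429 kHz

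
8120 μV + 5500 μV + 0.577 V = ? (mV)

In mV:
  8120 μV = 8120 × 10^-3 mV = 8.12
  5500 μV = 5500 × 10^-3 mV = 5.5
  0.577 V = 0.577 × 10^3 mV = 577
Sum: 8.12 + 5.5 + 577 = 590.62

590.62 mV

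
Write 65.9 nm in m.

0.0000000659 m

nano = 1e-9, (no prefix) = 1e0; factor is 1e-9.
65.9 × 1e-9 = 0.0000000659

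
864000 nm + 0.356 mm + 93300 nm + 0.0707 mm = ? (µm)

In µm:
  864000 nm = 864000 × 10^-3 µm = 864
  0.356 mm = 0.356 × 10^3 µm = 356
  93300 nm = 93300 × 10^-3 µm = 93.3
  0.0707 mm = 0.0707 × 10^3 µm = 70.7
Sum: 864 + 356 + 93.3 + 70.7 = 1384

1384 µm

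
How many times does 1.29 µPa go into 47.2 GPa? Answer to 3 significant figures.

(47.2 × 10⁹) / (1.29 × 10⁻⁶) = 36.59 × 10¹⁵

36600000000000000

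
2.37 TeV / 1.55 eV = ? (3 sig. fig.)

(2.37e12) / (1.55) = 1.529e12

1530000000000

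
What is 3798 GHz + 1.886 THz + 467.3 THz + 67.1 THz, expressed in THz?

540.084 THz

In THz:
  3798 GHz = 3798 × 10⁻³ THz = 3.798
  1.886 THz → 1.886
  467.3 THz → 467.3
  67.1 THz → 67.1
Sum: 3.798 + 1.886 + 467.3 + 67.1 = 540.084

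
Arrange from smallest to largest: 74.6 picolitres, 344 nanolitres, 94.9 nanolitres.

74.6 picolitres < 94.9 nanolitres < 344 nanolitres

74.6 picolitres = 0.0000000000746 litres
344 nanolitres = 0.000000344 litres
94.9 nanolitres = 0.0000000949 litres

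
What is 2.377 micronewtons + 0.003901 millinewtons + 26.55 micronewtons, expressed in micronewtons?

In micronewtons:
  2.377 micronewtons → 2.377
  0.003901 millinewtons = 0.003901e3 micronewtons = 3.901
  26.55 micronewtons → 26.55
Sum: 2.377 + 3.901 + 26.55 = 32.828

32.828 micronewtons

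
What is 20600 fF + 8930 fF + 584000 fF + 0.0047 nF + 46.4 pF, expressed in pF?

In pF:
  20600 fF = 20600e-3 pF = 20.6
  8930 fF = 8930e-3 pF = 8.93
  584000 fF = 584000e-3 pF = 584
  0.0047 nF = 0.0047e3 pF = 4.7
  46.4 pF → 46.4
Sum: 20.6 + 8.93 + 584 + 4.7 + 46.4 = 664.63

664.63 pF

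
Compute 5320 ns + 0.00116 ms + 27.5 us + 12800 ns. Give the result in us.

In us:
  5320 ns = 5320 × 10^-3 us = 5.32
  0.00116 ms = 0.00116 × 10^3 us = 1.16
  27.5 us → 27.5
  12800 ns = 12800 × 10^-3 us = 12.8
Sum: 5.32 + 1.16 + 27.5 + 12.8 = 46.78

46.78 us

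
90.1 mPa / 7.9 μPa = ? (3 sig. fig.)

11400

(90.1 × 10^-3) / (7.9 × 10^-6) = 11.41 × 10^3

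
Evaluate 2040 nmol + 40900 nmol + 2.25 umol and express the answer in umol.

In umol:
  2040 nmol = 2040e-3 umol = 2.04
  40900 nmol = 40900e-3 umol = 40.9
  2.25 umol → 2.25
Sum: 2.04 + 40.9 + 2.25 = 45.19

45.19 umol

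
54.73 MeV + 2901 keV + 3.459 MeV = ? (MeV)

In MeV:
  54.73 MeV → 54.73
  2901 keV = 2901e-3 MeV = 2.901
  3.459 MeV → 3.459
Sum: 54.73 + 2.901 + 3.459 = 61.09

61.09 MeV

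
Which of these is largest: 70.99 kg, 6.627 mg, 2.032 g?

70.99 kg = 70990 g
6.627 mg = 0.006627 g
2.032 g = 2.032 g

70.99 kg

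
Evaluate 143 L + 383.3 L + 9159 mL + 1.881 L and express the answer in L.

537.34 L

In L:
  143 L → 143
  383.3 L → 383.3
  9159 mL = 9159e-3 L = 9.159
  1.881 L → 1.881
Sum: 143 + 383.3 + 9.159 + 1.881 = 537.34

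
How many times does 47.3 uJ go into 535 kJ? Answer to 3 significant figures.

11300000000

(535 × 10³) / (47.3 × 10⁻⁶) = 11.31 × 10⁹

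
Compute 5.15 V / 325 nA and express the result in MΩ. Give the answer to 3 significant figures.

(5.15) / (325 × 10^-9) = 0.015846 × 10^9 Ω

15.8 MΩ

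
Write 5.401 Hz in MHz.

(no prefix) = 10^0, mega = 10^6; factor is 10^-6.
5.401 × 10^-6 = 0.000005401

0.000005401 MHz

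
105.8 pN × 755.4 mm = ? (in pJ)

79.92132 pJ

105.8e-12 × 755.4e-3 = 79921.32e-15 J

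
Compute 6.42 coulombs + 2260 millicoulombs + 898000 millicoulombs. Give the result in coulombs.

906.68 coulombs

In coulombs:
  6.42 coulombs → 6.42
  2260 millicoulombs = 2260e-3 coulombs = 2.26
  898000 millicoulombs = 898000e-3 coulombs = 898
Sum: 6.42 + 2.26 + 898 = 906.68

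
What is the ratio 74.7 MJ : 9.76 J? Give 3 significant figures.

7650000

(74.7e6) / (9.76) = 7.654e6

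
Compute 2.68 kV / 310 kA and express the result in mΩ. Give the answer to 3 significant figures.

(2.68e3) / (310e3) = 0.0086452 Ω

8.65 mΩ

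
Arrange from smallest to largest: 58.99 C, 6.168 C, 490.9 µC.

58.99 C = 58.99 C
6.168 C = 6.168 C
490.9 µC = 0.0004909 C

490.9 µC < 6.168 C < 58.99 C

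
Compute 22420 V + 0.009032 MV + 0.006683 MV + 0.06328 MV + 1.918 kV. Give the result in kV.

103.333 kV

In kV:
  22420 V = 22420 × 10^-3 kV = 22.42
  0.009032 MV = 0.009032 × 10^3 kV = 9.032
  0.006683 MV = 0.006683 × 10^3 kV = 6.683
  0.06328 MV = 0.06328 × 10^3 kV = 63.28
  1.918 kV → 1.918
Sum: 22.42 + 9.032 + 6.683 + 63.28 + 1.918 = 103.333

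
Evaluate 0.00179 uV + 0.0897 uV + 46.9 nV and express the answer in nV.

In nV:
  0.00179 uV = 0.00179 × 10³ nV = 1.79
  0.0897 uV = 0.0897 × 10³ nV = 89.7
  46.9 nV → 46.9
Sum: 1.79 + 89.7 + 46.9 = 138.39

138.39 nV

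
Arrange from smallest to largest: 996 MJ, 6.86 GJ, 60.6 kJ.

996 MJ = 996000000 J
6.86 GJ = 6860000000 J
60.6 kJ = 60600 J

60.6 kJ < 996 MJ < 6.86 GJ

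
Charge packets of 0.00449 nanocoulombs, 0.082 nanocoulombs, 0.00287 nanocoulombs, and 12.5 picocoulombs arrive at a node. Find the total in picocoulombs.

101.86 picocoulombs

In picocoulombs:
  0.00449 nanocoulombs = 0.00449e3 picocoulombs = 4.49
  0.082 nanocoulombs = 0.082e3 picocoulombs = 82
  0.00287 nanocoulombs = 0.00287e3 picocoulombs = 2.87
  12.5 picocoulombs → 12.5
Sum: 4.49 + 82 + 2.87 + 12.5 = 101.86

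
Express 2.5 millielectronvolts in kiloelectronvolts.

0.0000025 kiloelectronvolts

milli = 10⁻³, kilo = 10³; factor is 10⁻⁶.
2.5 × 10⁻⁶ = 0.0000025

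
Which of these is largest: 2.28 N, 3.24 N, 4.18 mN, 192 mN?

2.28 N = 2.28 N
3.24 N = 3.24 N
4.18 mN = 0.00418 N
192 mN = 0.192 N

3.24 N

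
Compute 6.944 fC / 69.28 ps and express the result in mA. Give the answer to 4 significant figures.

(6.944 × 10⁻¹⁵) / (69.28 × 10⁻¹²) = 0.100231 × 10⁻³ A

0.1002 mA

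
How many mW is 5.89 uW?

micro = 10⁻⁶, milli = 10⁻³; factor is 10⁻³.
5.89 × 10⁻³ = 0.00589

0.00589 mW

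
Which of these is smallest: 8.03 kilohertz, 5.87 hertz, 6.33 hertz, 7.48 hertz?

5.87 hertz

8.03 kilohertz = 8030 hertz
5.87 hertz = 5.87 hertz
6.33 hertz = 6.33 hertz
7.48 hertz = 7.48 hertz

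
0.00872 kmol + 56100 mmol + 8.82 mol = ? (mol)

73.64 mol

In mol:
  0.00872 kmol = 0.00872 × 10^3 mol = 8.72
  56100 mmol = 56100 × 10^-3 mol = 56.1
  8.82 mol → 8.82
Sum: 8.72 + 56.1 + 8.82 = 73.64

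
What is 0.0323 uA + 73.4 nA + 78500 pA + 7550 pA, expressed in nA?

In nA:
  0.0323 uA = 0.0323e3 nA = 32.3
  73.4 nA → 73.4
  78500 pA = 78500e-3 nA = 78.5
  7550 pA = 7550e-3 nA = 7.55
Sum: 32.3 + 73.4 + 78.5 + 7.55 = 191.75

191.75 nA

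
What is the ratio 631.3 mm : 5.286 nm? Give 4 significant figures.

(631.3e-3) / (5.286e-9) = 119.43e6

119400000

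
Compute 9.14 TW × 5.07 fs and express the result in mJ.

46.3398 mJ

9.14e12 × 5.07e-15 = 46.3398e-3 J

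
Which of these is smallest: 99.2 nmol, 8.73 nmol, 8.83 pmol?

99.2 nmol = 0.0000000992 mol
8.73 nmol = 0.00000000873 mol
8.83 pmol = 0.00000000000883 mol

8.83 pmol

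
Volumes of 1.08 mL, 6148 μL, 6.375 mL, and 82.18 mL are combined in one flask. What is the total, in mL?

95.783 mL

In mL:
  1.08 mL → 1.08
  6148 μL = 6148 × 10^-3 mL = 6.148
  6.375 mL → 6.375
  82.18 mL → 82.18
Sum: 1.08 + 6.148 + 6.375 + 82.18 = 95.783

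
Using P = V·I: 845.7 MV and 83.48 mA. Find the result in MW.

845.7e6 × 83.48e-3 = 70599.036e3 W

70.599036 MW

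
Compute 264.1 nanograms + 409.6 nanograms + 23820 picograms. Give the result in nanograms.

697.52 nanograms

In nanograms:
  264.1 nanograms → 264.1
  409.6 nanograms → 409.6
  23820 picograms = 23820e-3 nanograms = 23.82
Sum: 264.1 + 409.6 + 23.82 = 697.52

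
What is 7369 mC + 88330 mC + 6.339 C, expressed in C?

102.038 C

In C:
  7369 mC = 7369 × 10⁻³ C = 7.369
  88330 mC = 88330 × 10⁻³ C = 88.33
  6.339 C → 6.339
Sum: 7.369 + 88.33 + 6.339 = 102.038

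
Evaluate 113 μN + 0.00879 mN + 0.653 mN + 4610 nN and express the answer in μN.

In μN:
  113 μN → 113
  0.00879 mN = 0.00879 × 10³ μN = 8.79
  0.653 mN = 0.653 × 10³ μN = 653
  4610 nN = 4610 × 10⁻³ μN = 4.61
Sum: 113 + 8.79 + 653 + 4.61 = 779.4

779.4 μN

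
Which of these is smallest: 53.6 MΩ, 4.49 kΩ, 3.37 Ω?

53.6 MΩ = 53600000 Ω
4.49 kΩ = 4490 Ω
3.37 Ω = 3.37 Ω

3.37 Ω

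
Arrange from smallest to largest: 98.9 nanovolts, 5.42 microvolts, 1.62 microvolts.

98.9 nanovolts = 0.0000000989 volts
5.42 microvolts = 0.00000542 volts
1.62 microvolts = 0.00000162 volts

98.9 nanovolts < 1.62 microvolts < 5.42 microvolts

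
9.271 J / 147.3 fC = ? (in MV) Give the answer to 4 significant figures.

(9.271) / (147.3 × 10^-15) = 0.0629396 × 10^15 V

62940000 MV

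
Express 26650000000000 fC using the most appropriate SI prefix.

26.65 mC

= 26.65 × 10^-3 C; 10^-3 is milli.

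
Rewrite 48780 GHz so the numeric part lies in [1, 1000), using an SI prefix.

= 48.78 × 10¹² Hz; 10¹² is tera.

48.78 THz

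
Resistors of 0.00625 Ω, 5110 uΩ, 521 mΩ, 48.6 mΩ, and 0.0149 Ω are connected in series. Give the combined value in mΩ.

595.86 mΩ

In mΩ:
  0.00625 Ω = 0.00625e3 mΩ = 6.25
  5110 uΩ = 5110e-3 mΩ = 5.11
  521 mΩ → 521
  48.6 mΩ → 48.6
  0.0149 Ω = 0.0149e3 mΩ = 14.9
Sum: 6.25 + 5.11 + 521 + 48.6 + 14.9 = 595.86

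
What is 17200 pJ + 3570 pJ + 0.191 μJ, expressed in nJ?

211.77 nJ

In nJ:
  17200 pJ = 17200 × 10^-3 nJ = 17.2
  3570 pJ = 3570 × 10^-3 nJ = 3.57
  0.191 μJ = 0.191 × 10^3 nJ = 191
Sum: 17.2 + 3.57 + 191 = 211.77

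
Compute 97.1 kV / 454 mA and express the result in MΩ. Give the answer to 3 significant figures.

0.214 MΩ

(97.1 × 10^3) / (454 × 10^-3) = 0.21388 × 10^6 Ω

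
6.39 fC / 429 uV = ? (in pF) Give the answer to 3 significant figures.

(6.39 × 10^-15) / (429 × 10^-6) = 0.014895 × 10^-9 F

14.9 pF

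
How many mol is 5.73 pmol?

pico = 10^-12, (no prefix) = 10^0; factor is 10^-12.
5.73 × 10^-12 = 0.00000000000573

0.00000000000573 mol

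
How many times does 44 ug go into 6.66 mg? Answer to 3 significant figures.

151

(6.66 × 10⁻³) / (44 × 10⁻⁶) = 0.1514 × 10³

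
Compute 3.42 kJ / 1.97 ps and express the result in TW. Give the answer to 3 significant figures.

(3.42e3) / (1.97e-12) = 1.736e15 W

1740 TW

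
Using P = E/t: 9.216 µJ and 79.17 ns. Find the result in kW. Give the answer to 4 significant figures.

(9.216 × 10^-6) / (79.17 × 10^-9) = 0.116408 × 10^3 W

0.1164 kW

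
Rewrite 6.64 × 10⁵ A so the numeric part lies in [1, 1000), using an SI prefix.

664 kA

= 664 × 10³ A; 10³ is kilo.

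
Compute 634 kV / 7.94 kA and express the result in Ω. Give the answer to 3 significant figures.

(634 × 10³) / (7.94 × 10³) = 79.849 Ω

79.8 Ω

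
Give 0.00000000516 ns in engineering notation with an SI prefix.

= 5.16 × 10^-18 s; 10^-18 is atto.

5.16 as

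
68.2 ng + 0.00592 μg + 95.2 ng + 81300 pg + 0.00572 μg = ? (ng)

In ng:
  68.2 ng → 68.2
  0.00592 μg = 0.00592 × 10^3 ng = 5.92
  95.2 ng → 95.2
  81300 pg = 81300 × 10^-3 ng = 81.3
  0.00572 μg = 0.00572 × 10^3 ng = 5.72
Sum: 68.2 + 5.92 + 95.2 + 81.3 + 5.72 = 256.34

256.34 ng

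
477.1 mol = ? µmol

(no prefix) = 10^0, micro = 10^-6; factor is 10^6.
477.1 × 10^6 = 477100000

477100000 µmol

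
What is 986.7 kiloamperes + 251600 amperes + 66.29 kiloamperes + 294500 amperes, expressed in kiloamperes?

In kiloamperes:
  986.7 kiloamperes → 986.7
  251600 amperes = 251600 × 10⁻³ kiloamperes = 251.6
  66.29 kiloamperes → 66.29
  294500 amperes = 294500 × 10⁻³ kiloamperes = 294.5
Sum: 986.7 + 251.6 + 66.29 + 294.5 = 1599.09

1599.09 kiloamperes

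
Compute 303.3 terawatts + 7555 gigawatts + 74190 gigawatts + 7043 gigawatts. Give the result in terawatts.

In terawatts:
  303.3 terawatts → 303.3
  7555 gigawatts = 7555 × 10^-3 terawatts = 7.555
  74190 gigawatts = 74190 × 10^-3 terawatts = 74.19
  7043 gigawatts = 7043 × 10^-3 terawatts = 7.043
Sum: 303.3 + 7.555 + 74.19 + 7.043 = 392.088

392.088 terawatts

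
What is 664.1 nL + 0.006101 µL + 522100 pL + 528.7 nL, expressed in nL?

In nL:
  664.1 nL → 664.1
  0.006101 µL = 0.006101 × 10³ nL = 6.101
  522100 pL = 522100 × 10⁻³ nL = 522.1
  528.7 nL → 528.7
Sum: 664.1 + 6.101 + 522.1 + 528.7 = 1721.001

1721.001 nL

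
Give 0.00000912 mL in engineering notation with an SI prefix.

= 9.12e-9 L; 1e-9 is nano.

9.12 nL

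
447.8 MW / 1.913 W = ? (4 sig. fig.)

(447.8 × 10⁶) / (1.913) = 234.08 × 10⁶

234100000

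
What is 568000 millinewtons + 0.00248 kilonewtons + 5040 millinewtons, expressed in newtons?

575.52 newtons

In newtons:
  568000 millinewtons = 568000e-3 newtons = 568
  0.00248 kilonewtons = 0.00248e3 newtons = 2.48
  5040 millinewtons = 5040e-3 newtons = 5.04
Sum: 568 + 2.48 + 5.04 = 575.52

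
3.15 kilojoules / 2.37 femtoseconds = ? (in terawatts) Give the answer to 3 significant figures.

(3.15 × 10³) / (2.37 × 10⁻¹⁵) = 1.3291 × 10¹⁸ W

1330000 terawatts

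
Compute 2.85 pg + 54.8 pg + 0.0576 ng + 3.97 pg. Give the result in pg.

In pg:
  2.85 pg → 2.85
  54.8 pg → 54.8
  0.0576 ng = 0.0576e3 pg = 57.6
  3.97 pg → 3.97
Sum: 2.85 + 54.8 + 57.6 + 3.97 = 119.22

119.22 pg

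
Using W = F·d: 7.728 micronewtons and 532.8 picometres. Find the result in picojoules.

7.728 × 10^-6 × 532.8 × 10^-12 = 4117.4784 × 10^-18 J

0.0041174784 picojoules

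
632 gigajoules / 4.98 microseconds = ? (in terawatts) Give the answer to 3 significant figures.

127000 terawatts

(632 × 10^9) / (4.98 × 10^-6) = 126.91 × 10^15 W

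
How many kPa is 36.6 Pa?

(no prefix) = 1e0, kilo = 1e3; factor is 1e-3.
36.6 × 1e-3 = 0.0366

0.0366 kPa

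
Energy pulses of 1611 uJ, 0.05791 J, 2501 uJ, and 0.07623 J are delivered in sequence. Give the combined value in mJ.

138.252 mJ

In mJ:
  1611 uJ = 1611 × 10⁻³ mJ = 1.611
  0.05791 J = 0.05791 × 10³ mJ = 57.91
  2501 uJ = 2501 × 10⁻³ mJ = 2.501
  0.07623 J = 0.07623 × 10³ mJ = 76.23
Sum: 1.611 + 57.91 + 2.501 + 76.23 = 138.252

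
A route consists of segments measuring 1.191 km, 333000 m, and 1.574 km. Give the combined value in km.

335.765 km

In km:
  1.191 km → 1.191
  333000 m = 333000 × 10^-3 km = 333
  1.574 km → 1.574
Sum: 1.191 + 333 + 1.574 = 335.765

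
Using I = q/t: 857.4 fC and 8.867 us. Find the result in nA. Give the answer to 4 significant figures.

(857.4 × 10⁻¹⁵) / (8.867 × 10⁻⁶) = 96.6956 × 10⁻⁹ A

96.70 nA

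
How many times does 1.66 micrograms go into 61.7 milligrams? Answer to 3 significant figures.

37200

(61.7 × 10^-3) / (1.66 × 10^-6) = 37.17 × 10^3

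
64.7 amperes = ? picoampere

(no prefix) = 1e0, pico = 1e-12; factor is 1e12.
64.7 × 1e12 = 64700000000000

64700000000000 picoamperes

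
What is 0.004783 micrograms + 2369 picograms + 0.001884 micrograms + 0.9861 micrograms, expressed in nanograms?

In nanograms:
  0.004783 micrograms = 0.004783e3 nanograms = 4.783
  2369 picograms = 2369e-3 nanograms = 2.369
  0.001884 micrograms = 0.001884e3 nanograms = 1.884
  0.9861 micrograms = 0.9861e3 nanograms = 986.1
Sum: 4.783 + 2.369 + 1.884 + 986.1 = 995.136

995.136 nanograms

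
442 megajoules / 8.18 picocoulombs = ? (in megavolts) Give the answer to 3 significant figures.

54000000000000 megavolts

(442e6) / (8.18e-12) = 54.034e18 V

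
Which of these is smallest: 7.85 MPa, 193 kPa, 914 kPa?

7.85 MPa = 7850000 Pa
193 kPa = 193000 Pa
914 kPa = 914000 Pa

193 kPa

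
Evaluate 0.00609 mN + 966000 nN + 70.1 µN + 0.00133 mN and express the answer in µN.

In µN:
  0.00609 mN = 0.00609e3 µN = 6.09
  966000 nN = 966000e-3 µN = 966
  70.1 µN → 70.1
  0.00133 mN = 0.00133e3 µN = 1.33
Sum: 6.09 + 966 + 70.1 + 1.33 = 1043.52

1043.52 µN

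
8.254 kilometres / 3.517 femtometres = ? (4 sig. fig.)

(8.254e3) / (3.517e-15) = 2.3469e18

2347000000000000000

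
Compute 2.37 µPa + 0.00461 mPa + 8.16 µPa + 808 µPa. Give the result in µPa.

823.14 µPa

In µPa:
  2.37 µPa → 2.37
  0.00461 mPa = 0.00461e3 µPa = 4.61
  8.16 µPa → 8.16
  808 µPa → 808
Sum: 2.37 + 4.61 + 8.16 + 808 = 823.14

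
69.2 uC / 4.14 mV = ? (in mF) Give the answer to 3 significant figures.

(69.2 × 10⁻⁶) / (4.14 × 10⁻³) = 16.715 × 10⁻³ F

16.7 mF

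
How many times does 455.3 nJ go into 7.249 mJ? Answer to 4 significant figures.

(7.249 × 10⁻³) / (455.3 × 10⁻⁹) = 0.015921 × 10⁶

15920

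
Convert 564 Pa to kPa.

(no prefix) = 10⁰, kilo = 10³; factor is 10⁻³.
564 × 10⁻³ = 0.564

0.564 kPa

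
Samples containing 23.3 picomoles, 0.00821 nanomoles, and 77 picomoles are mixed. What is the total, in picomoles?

In picomoles:
  23.3 picomoles → 23.3
  0.00821 nanomoles = 0.00821 × 10³ picomoles = 8.21
  77 picomoles → 77
Sum: 23.3 + 8.21 + 77 = 108.51

108.51 picomoles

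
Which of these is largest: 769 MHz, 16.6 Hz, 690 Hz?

769 MHz

769 MHz = 769000000 Hz
16.6 Hz = 16.6 Hz
690 Hz = 690 Hz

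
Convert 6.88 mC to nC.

milli = 10⁻³, nano = 10⁻⁹; factor is 10⁶.
6.88 × 10⁶ = 6880000

6880000 nC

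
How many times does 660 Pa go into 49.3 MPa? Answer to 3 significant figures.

74700

(49.3 × 10⁶) / (660) = 0.0747 × 10⁶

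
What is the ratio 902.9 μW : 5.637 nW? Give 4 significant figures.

160200

(902.9 × 10^-6) / (5.637 × 10^-9) = 160.17 × 10^3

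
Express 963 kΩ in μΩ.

kilo = 10^3, micro = 10^-6; factor is 10^9.
963 × 10^9 = 963000000000

963000000000 μΩ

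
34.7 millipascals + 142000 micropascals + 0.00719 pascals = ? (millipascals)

In millipascals:
  34.7 millipascals → 34.7
  142000 micropascals = 142000 × 10^-3 millipascals = 142
  0.00719 pascals = 0.00719 × 10^3 millipascals = 7.19
Sum: 34.7 + 142 + 7.19 = 183.89

183.89 millipascals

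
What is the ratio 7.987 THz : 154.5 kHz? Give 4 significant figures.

(7.987 × 10^12) / (154.5 × 10^3) = 0.051696 × 10^9

51700000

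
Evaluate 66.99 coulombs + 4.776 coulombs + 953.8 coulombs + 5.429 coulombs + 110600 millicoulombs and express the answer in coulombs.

In coulombs:
  66.99 coulombs → 66.99
  4.776 coulombs → 4.776
  953.8 coulombs → 953.8
  5.429 coulombs → 5.429
  110600 millicoulombs = 110600 × 10^-3 coulombs = 110.6
Sum: 66.99 + 4.776 + 953.8 + 5.429 + 110.6 = 1141.595

1141.595 coulombs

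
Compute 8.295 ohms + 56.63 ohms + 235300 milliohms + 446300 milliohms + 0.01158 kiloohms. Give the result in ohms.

In ohms:
  8.295 ohms → 8.295
  56.63 ohms → 56.63
  235300 milliohms = 235300 × 10⁻³ ohms = 235.3
  446300 milliohms = 446300 × 10⁻³ ohms = 446.3
  0.01158 kiloohms = 0.01158 × 10³ ohms = 11.58
Sum: 8.295 + 56.63 + 235.3 + 446.3 + 11.58 = 758.105

758.105 ohms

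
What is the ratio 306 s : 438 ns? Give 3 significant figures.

699000000

(306) / (438e-9) = 0.6986e9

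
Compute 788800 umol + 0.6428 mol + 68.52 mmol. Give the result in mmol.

1500.12 mmol

In mmol:
  788800 umol = 788800 × 10⁻³ mmol = 788.8
  0.6428 mol = 0.6428 × 10³ mmol = 642.8
  68.52 mmol → 68.52
Sum: 788.8 + 642.8 + 68.52 = 1500.12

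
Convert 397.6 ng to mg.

0.0003976 mg

nano = 10⁻⁹, milli = 10⁻³; factor is 10⁻⁶.
397.6 × 10⁻⁶ = 0.0003976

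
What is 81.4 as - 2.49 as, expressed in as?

78.91 as

In as:
  81.4 as → 81.4
  2.49 as → 2.49
Difference: 81.4 - 2.49 = 78.91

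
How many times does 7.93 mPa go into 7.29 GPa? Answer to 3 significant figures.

(7.29 × 10^9) / (7.93 × 10^-3) = 0.9193 × 10^12

919000000000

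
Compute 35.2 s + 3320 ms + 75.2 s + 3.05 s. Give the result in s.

In s:
  35.2 s → 35.2
  3320 ms = 3320e-3 s = 3.32
  75.2 s → 75.2
  3.05 s → 3.05
Sum: 35.2 + 3.32 + 75.2 + 3.05 = 116.77

116.77 s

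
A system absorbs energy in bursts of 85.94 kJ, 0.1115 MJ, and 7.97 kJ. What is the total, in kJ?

205.41 kJ

In kJ:
  85.94 kJ → 85.94
  0.1115 MJ = 0.1115 × 10^3 kJ = 111.5
  7.97 kJ → 7.97
Sum: 85.94 + 111.5 + 7.97 = 205.41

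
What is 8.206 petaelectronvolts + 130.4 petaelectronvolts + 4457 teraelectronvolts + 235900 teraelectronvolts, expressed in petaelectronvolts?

378.963 petaelectronvolts

In petaelectronvolts:
  8.206 petaelectronvolts → 8.206
  130.4 petaelectronvolts → 130.4
  4457 teraelectronvolts = 4457 × 10⁻³ petaelectronvolts = 4.457
  235900 teraelectronvolts = 235900 × 10⁻³ petaelectronvolts = 235.9
Sum: 8.206 + 130.4 + 4.457 + 235.9 = 378.963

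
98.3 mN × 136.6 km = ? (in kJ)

13.42778 kJ

98.3 × 10⁻³ × 136.6 × 10³ = 13427.78 J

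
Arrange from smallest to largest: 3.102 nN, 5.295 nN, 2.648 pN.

3.102 nN = 0.000000003102 N
5.295 nN = 0.000000005295 N
2.648 pN = 0.000000000002648 N

2.648 pN < 3.102 nN < 5.295 nN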